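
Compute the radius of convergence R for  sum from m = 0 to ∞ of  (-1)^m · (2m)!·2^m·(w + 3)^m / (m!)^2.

Apply the ratio test: |a_{m+1}| / |a_m| = (2m+1)·(2m+2)/(m+1)² · 2, which tends to 8 as m → ∞.
Hence the series converges for |w + 3| < 1/(8) = 1/8, so the radius of convergence is 1/8.

R = 1/8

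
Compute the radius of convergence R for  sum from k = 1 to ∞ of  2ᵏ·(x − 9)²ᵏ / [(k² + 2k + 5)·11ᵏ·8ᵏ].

By the ratio test, |a_{k+1}/a_k| = [(k² + 2k + 5)/((k+1)² + 2(k+1) + 5)] · 2/(11·8) → 1/44.
Since the exponent of (x − 9) increases by 2 each term, convergence requires |x − 9|² < 44, hence R = 2√11.

R = 2√11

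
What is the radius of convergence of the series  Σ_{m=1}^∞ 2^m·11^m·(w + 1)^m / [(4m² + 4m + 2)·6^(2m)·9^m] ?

R = 162/11

By the ratio test, |a_{m+1}/a_m| = [(4m² + 4m + 2)/(4(m+1)² + 4(m+1) + 2)] · 2·11/(36·9) → 11/162.
Thus R = 1/(11/162) = 162/11.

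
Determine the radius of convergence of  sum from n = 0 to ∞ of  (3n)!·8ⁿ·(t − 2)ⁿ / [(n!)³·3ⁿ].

The ratio of consecutive coefficients is (3n+1)·(3n+2)·(3n+3)/(n+1)³ · 8/3 → 72.
The series converges when 72 · |t − 2| < 1, giving R = 1/72.

R = 1/72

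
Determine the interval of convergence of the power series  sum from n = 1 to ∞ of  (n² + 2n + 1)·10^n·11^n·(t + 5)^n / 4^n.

By the ratio test, |a_{n+1}/a_n| = [((n+1)² + 2(n+1) + 1)/(n² + 2n + 1)] · 10·11/4 → 55/2.
Thus R = 1/(55/2) = 2/55.
At t = -273/55: the terms have absolute value of order n², which does not tend to 0, so the series diverges by the divergence test.
When t = -277/55, the terms have absolute value of order n², which does not tend to 0, so the series diverges by the divergence test.

(-277/55, -273/55)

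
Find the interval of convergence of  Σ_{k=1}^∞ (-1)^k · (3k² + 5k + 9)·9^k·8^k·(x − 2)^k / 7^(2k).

Apply the ratio test: |a_{k+1}| / |a_k| = [(3(k+1)² + 5(k+1) + 9)/(3k² + 5k + 9)] · 9·8/49, which tends to 72/49 as k → ∞.
The series converges when 72/49 · |x − 2| < 1, giving R = 49/72.
Endpoint x = 193/72: the k-th term does not approach 0; divergence by the term test.
At x = 95/72: the k-th term does not approach 0; divergence by the term test.

(95/72, 193/72)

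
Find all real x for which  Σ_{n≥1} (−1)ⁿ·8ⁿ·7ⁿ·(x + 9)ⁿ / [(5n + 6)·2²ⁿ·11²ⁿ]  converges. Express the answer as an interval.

(-247/14, -5/14]

The ratio of consecutive coefficients is [(5n + 6)/(5(n+1) + 6)] · 8·7/(4·121) → 14/121.
Convergence for |x + 9| · 14/121 < 1, i.e. |x + 9| < 121/14. So R = 121/14.
Check x = -5/14: convergence follows from the alternating series test (terms decrease monotonically to 0).
Endpoint x = -247/14: the terms are asymptotic to a nonzero constant times 1/n, so the series diverges by limit comparison with Σ 1/n.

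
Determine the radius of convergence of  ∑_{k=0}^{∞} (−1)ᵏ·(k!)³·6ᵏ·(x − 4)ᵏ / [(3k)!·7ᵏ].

R = 63/2

Apply the ratio test: |a_{k+1}| / |a_k| = (k+1)³/[(3k+1)·(3k+2)·(3k+3)] · 6/7, which tends to 2/63 as k → ∞.
Convergence for |x − 4| · 2/63 < 1, i.e. |x − 4| < 63/2. So R = 63/2.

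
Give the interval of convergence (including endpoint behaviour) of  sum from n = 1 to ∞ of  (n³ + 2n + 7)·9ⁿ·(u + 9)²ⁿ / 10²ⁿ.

(-37/3, -17/3)

By the ratio test, |a_{n+1}/a_n| = [((n+1)³ + 2(n+1) + 7)/(n³ + 2n + 7)] · 9/100 → 9/100.
Since the exponent of (u + 9) increases by 2 each term, convergence requires |u + 9|² < 100/9, hence R = 10/3.
When u = -17/3, the n-th term does not approach 0; divergence by the term test.
When u = -37/3, the terms do not tend to 0, so the series diverges.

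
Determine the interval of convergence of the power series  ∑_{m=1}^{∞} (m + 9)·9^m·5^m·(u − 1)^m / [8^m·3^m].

(7/15, 23/15)

By the ratio test, |a_{m+1}/a_m| = [((m+1) + 9)/(m + 9)] · 9·5/(8·3) → 15/8.
Hence the series converges for |u − 1| < 1/(15/8) = 8/15, so the radius of convergence is 8/15.
Check u = 23/15: the terms do not tend to 0, so the series diverges.
At u = 7/15: the terms have absolute value of order m, which does not tend to 0, so the series diverges by the divergence test.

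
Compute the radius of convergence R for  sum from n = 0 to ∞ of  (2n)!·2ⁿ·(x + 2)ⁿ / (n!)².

R = 1/8

By the ratio test, |a_{n+1}/a_n| = (2n+1)·(2n+2)/(n+1)² · 2 → 8.
The series converges when 8 · |x + 2| < 1, giving R = 1/8.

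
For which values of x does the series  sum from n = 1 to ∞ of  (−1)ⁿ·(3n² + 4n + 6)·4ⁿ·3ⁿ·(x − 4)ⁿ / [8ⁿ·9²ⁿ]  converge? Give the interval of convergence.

(-50, 58)

The ratio of consecutive coefficients is [(3(n+1)² + 4(n+1) + 6)/(3n² + 4n + 6)] · 4·3/(8·81) → 1/54.
Thus R = 1/(1/54) = 54.
Check x = 58: the terms have absolute value of order n², which does not tend to 0, so the series diverges by the divergence test.
When x = -50, the terms do not tend to 0, so the series diverges.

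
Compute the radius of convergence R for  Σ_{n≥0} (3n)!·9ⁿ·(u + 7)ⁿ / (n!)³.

R = 1/243

Apply the ratio test: |a_{n+1}| / |a_n| = (3n+1)·(3n+2)·(3n+3)/(n+1)³ · 9, which tends to 243 as n → ∞.
The series converges when 243 · |u + 7| < 1, giving R = 1/243.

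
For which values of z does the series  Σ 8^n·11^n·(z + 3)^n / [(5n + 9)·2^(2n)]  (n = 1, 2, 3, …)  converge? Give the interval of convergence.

The ratio of consecutive coefficients is [(5n + 9)/(5(n+1) + 9)] · 8·11/4 → 22.
The series converges when 22 · |z + 3| < 1, giving R = 1/22.
Check z = -65/22: the terms are asymptotic to a nonzero constant times 1/n, so the series diverges by limit comparison with Σ 1/n.
Check z = -67/22: an alternating series whose terms decrease to 0 in absolute value, so it converges by the Leibniz criterion.

[-67/22, -65/22)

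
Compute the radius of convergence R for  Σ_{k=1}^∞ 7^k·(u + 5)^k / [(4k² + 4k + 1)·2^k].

The ratio of consecutive coefficients is [(4k² + 4k + 1)/(4(k+1)² + 4(k+1) + 1)] · 7/2 → 7/2.
The series converges when 7/2 · |u + 5| < 1, giving R = 2/7.

R = 2/7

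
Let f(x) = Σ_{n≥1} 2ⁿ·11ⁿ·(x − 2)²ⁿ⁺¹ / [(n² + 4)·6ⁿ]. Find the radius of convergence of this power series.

Apply the ratio test: |a_{n+1}| / |a_n| = [(n² + 4)/((n+1)² + 4)] · 2·11/6, which tends to 11/3 as n → ∞.
Successive powers of (x − 2) differ by 2, so the series converges when |x − 2|² · 11/3 < 1, i.e. |x − 2| < √(3/11). So R = √33/11.

R = √33/11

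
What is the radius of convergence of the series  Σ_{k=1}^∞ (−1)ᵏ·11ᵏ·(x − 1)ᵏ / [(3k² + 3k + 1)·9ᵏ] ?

Ratio test: |a_{k+1}/a_k| = [(3k² + 3k + 1)/(3(k+1)² + 3(k+1) + 1)] · 11/9 → 11/9 as k → ∞.
Hence the series converges for |x − 1| < 1/(11/9) = 9/11, so the radius of convergence is 9/11.

R = 9/11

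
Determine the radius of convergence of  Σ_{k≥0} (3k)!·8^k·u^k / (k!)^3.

By the ratio test, |a_{k+1}/a_k| = (3k+1)·(3k+2)·(3k+3)/(k+1)³ · 8 → 216.
The series converges when 216 · |u| < 1, giving R = 1/216.

R = 1/216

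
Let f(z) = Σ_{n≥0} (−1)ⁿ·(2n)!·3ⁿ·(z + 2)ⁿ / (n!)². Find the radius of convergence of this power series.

R = 1/12

Apply the ratio test: |a_{n+1}| / |a_n| = (2n+1)·(2n+2)/(n+1)² · 3, which tends to 12 as n → ∞.
Thus R = 1/(12) = 1/12.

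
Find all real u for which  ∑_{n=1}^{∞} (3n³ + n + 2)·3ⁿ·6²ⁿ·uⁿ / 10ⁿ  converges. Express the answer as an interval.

(-5/54, 5/54)

By the ratio test, |a_{n+1}/a_n| = [(3(n+1)³ + (n+1) + 2)/(3n³ + n + 2)] · 3·36/10 → 54/5.
Hence the series converges for |u| < 1/(54/5) = 5/54, so the radius of convergence is 5/54.
Check u = 5/54: the terms do not tend to 0, so the series diverges.
At u = -5/54: the n-th term does not approach 0; divergence by the term test.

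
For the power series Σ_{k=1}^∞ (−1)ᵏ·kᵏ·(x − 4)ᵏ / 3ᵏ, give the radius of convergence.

R = 0

By the Cauchy root test, |a_k|^(1/k) = k/3 → ∞.
Since the k-th root of |a_k| is unbounded, the series converges only at x = 4; R = 0.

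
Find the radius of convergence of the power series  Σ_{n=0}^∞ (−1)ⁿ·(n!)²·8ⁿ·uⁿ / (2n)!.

R = 1/2

By the ratio test, |a_{n+1}/a_n| = (n+1)²/[(2n+1)·(2n+2)] · 8 → 2.
Hence the series converges for |u| < 1/(2) = 1/2, so the radius of convergence is 1/2.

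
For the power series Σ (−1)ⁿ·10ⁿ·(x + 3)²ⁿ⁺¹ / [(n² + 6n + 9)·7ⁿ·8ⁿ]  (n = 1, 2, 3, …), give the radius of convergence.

The ratio of consecutive coefficients is [(n² + 6n + 9)/((n+1)² + 6(n+1) + 9)] · 10/(7·8) → 5/28.
Writing y = (x + 3)², the series in y has radius 28/5, so |x + 3| < √(28/5) and R = 2√35/5.

R = 2√35/5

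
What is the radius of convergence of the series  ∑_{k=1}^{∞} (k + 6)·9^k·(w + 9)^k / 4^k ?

R = 4/9

Apply the ratio test: |a_{k+1}| / |a_k| = [((k+1) + 6)/(k + 6)] · 9/4, which tends to 9/4 as k → ∞.
Convergence for |w + 9| · 9/4 < 1, i.e. |w + 9| < 4/9. So R = 4/9.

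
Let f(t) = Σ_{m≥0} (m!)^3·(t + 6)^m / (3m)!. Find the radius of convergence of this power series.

The ratio of consecutive coefficients is (m+1)³/[(3m+1)·(3m+2)·(3m+3)] → 1/27.
Convergence for |t + 6| · 1/27 < 1, i.e. |t + 6| < 27. So R = 27.

R = 27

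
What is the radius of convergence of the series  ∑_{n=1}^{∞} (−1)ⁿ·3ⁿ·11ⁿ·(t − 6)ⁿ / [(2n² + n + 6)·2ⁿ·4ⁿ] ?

R = 8/33

By the ratio test, |a_{n+1}/a_n| = [(2n² + n + 6)/(2(n+1)² + (n+1) + 6)] · 3·11/(2·4) → 33/8.
The series converges when 33/8 · |t − 6| < 1, giving R = 8/33.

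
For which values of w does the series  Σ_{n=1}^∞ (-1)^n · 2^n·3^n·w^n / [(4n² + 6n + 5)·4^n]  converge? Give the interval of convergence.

[-2/3, 2/3]

By the ratio test, |a_{n+1}/a_n| = [(4n² + 6n + 5)/(4(n+1)² + 6(n+1) + 5)] · 2·3/4 → 3/2.
Thus R = 1/(3/2) = 2/3.
Check w = 2/3: absolute convergence follows by limit comparison with Σ 1/n².
When w = -2/3, the terms are on the order of 1/n², so the series converges absolutely by comparison with the p-series (p = 2 > 1).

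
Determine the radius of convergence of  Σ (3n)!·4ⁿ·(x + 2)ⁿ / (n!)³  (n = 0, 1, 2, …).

R = 1/108

Ratio test: |a_{n+1}/a_n| = (3n+1)·(3n+2)·(3n+3)/(n+1)³ · 4 → 108 as n → ∞.
Hence the series converges for |x + 2| < 1/(108) = 1/108, so the radius of convergence is 1/108.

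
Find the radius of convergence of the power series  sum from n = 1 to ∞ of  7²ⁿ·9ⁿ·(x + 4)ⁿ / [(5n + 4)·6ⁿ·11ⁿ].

The ratio of consecutive coefficients is [(5n + 4)/(5(n+1) + 4)] · 49·9/(6·11) → 147/22.
Convergence for |x + 4| · 147/22 < 1, i.e. |x + 4| < 22/147. So R = 22/147.

R = 22/147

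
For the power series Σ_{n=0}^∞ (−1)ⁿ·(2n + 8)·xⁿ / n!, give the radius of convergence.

By the ratio test, |a_{n+1}/a_n| = (2(n+1) + 8)/(2n + 8) · 1/(n+1) → 0.
The ratio tends to 0 regardless of x, hence R = ∞.

R = ∞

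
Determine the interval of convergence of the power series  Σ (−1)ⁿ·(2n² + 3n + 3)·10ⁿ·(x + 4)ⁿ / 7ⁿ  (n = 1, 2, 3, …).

The ratio of consecutive coefficients is [(2(n+1)² + 3(n+1) + 3)/(2n² + 3n + 3)] · 10/7 → 10/7.
Thus R = 1/(10/7) = 7/10.
When x = -33/10, the terms do not tend to 0, so the series diverges.
Check x = -47/10: the n-th term does not approach 0; divergence by the term test.

(-47/10, -33/10)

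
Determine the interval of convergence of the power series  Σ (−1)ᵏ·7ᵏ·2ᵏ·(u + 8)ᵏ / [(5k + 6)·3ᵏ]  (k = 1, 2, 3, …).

By the ratio test, |a_{k+1}/a_k| = [(5k + 6)/(5(k+1) + 6)] · 7·2/3 → 14/3.
Thus R = 1/(14/3) = 3/14.
Check u = -109/14: convergence follows from the alternating series test (terms decrease monotonically to 0).
At u = -115/14: comparison with the harmonic series Σ 1/k shows the series diverges.

(-115/14, -109/14]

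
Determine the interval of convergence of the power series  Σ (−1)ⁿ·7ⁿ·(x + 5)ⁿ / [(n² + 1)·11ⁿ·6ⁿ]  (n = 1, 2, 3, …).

[-101/7, 31/7]

Apply the ratio test: |a_{n+1}| / |a_n| = [(n² + 1)/((n+1)² + 1)] · 7/(11·6), which tends to 7/66 as n → ∞.
Convergence for |x + 5| · 7/66 < 1, i.e. |x + 5| < 66/7. So R = 66/7.
When x = 31/7, the series is dominated by a constant times Σ 1/n², which converges (p = 2 > 1).
At x = -101/7: absolute convergence follows by limit comparison with Σ 1/n².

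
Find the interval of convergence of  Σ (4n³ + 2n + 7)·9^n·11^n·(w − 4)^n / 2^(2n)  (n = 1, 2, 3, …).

(392/99, 400/99)

Apply the ratio test: |a_{n+1}| / |a_n| = [(4(n+1)³ + 2(n+1) + 7)/(4n³ + 2n + 7)] · 9·11/4, which tends to 99/4 as n → ∞.
Hence the series converges for |w − 4| < 1/(99/4) = 4/99, so the radius of convergence is 4/99.
When w = 400/99, the n-th term does not approach 0; divergence by the term test.
At w = 392/99: the terms do not tend to 0, so the series diverges.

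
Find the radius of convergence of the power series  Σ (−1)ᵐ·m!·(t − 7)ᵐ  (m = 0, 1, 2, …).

Ratio test: |a_{m+1}/a_m| = (m+1) → ∞ as m → ∞.
The ratio grows without bound, so the series diverges whenever (t − 7) ≠ 0; it converges only at t = 7. R = 0.

R = 0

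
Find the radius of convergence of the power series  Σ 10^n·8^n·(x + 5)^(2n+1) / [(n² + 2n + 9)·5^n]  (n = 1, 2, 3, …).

R = 1/4

Ratio test: |a_{n+1}/a_n| = [(n² + 2n + 9)/((n+1)² + 2(n+1) + 9)] · 10·8/5 → 16 as n → ∞.
Successive powers of (x + 5) differ by 2, so the series converges when |x + 5|² · 16 < 1, i.e. |x + 5| < √(1/16) = 1/4. So R = 1/4.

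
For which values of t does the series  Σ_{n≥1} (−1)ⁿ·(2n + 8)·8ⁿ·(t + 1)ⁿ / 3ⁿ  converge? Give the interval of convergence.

(-11/8, -5/8)

The ratio of consecutive coefficients is [(2(n+1) + 8)/(2n + 8)] · 8/3 → 8/3.
Convergence for |t + 1| · 8/3 < 1, i.e. |t + 1| < 3/8. So R = 3/8.
When t = -5/8, the terms have absolute value of order n, which does not tend to 0, so the series diverges by the divergence test.
When t = -11/8, the terms have absolute value of order n, which does not tend to 0, so the series diverges by the divergence test.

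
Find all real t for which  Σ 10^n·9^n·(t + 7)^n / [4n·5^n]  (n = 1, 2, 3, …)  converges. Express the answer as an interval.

[-127/18, -125/18)

Ratio test: |a_{n+1}/a_n| = [4n/4(n+1)] · 10·9/5 → 18 as n → ∞.
Convergence for |t + 7| · 18 < 1, i.e. |t + 7| < 1/18. So R = 1/18.
When t = -125/18, the terms are asymptotic to a nonzero constant times 1/n, so the series diverges by limit comparison with Σ 1/n.
At t = -127/18: convergence follows from the alternating series test (terms decrease monotonically to 0).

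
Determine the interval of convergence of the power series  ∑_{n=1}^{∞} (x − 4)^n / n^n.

(−∞, ∞)

By the Cauchy root test, |a_n|^(1/n) = 1/n → 0.
The limit is 0 for every x, so R = ∞.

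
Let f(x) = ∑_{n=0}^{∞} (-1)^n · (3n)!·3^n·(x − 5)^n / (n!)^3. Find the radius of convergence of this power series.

R = 1/81

Ratio test: |a_{n+1}/a_n| = (3n+1)·(3n+2)·(3n+3)/(n+1)³ · 3 → 81 as n → ∞.
Thus R = 1/(81) = 1/81.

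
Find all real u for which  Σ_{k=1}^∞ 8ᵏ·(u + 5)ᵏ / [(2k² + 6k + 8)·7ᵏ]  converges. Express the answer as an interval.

[-47/8, -33/8]

By the ratio test, |a_{k+1}/a_k| = [(2k² + 6k + 8)/(2(k+1)² + 6(k+1) + 8)] · 8/7 → 8/7.
Convergence for |u + 5| · 8/7 < 1, i.e. |u + 5| < 7/8. So R = 7/8.
At u = -33/8: absolute convergence follows by limit comparison with Σ 1/k².
Endpoint u = -47/8: the series is dominated by a constant times Σ 1/k², which converges (p = 2 > 1).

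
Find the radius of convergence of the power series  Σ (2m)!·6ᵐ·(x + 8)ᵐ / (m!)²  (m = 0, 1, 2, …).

Ratio test: |a_{m+1}/a_m| = (2m+1)·(2m+2)/(m+1)² · 6 → 24 as m → ∞.
Convergence for |x + 8| · 24 < 1, i.e. |x + 8| < 1/24. So R = 1/24.

R = 1/24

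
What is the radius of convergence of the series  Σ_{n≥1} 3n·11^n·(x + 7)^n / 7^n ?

R = 7/11

Apply the ratio test: |a_{n+1}| / |a_n| = [3(n+1)/3n] · 11/7, which tends to 11/7 as n → ∞.
Thus R = 1/(11/7) = 7/11.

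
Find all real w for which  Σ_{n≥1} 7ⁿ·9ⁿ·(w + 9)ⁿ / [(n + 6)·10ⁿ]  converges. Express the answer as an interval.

Apply the ratio test: |a_{n+1}| / |a_n| = [(n + 6)/((n+1) + 6)] · 7·9/10, which tends to 63/10 as n → ∞.
Convergence for |w + 9| · 63/10 < 1, i.e. |w + 9| < 10/63. So R = 10/63.
When w = -557/63, the terms are asymptotic to a nonzero constant times 1/n, so the series diverges by limit comparison with Σ 1/n.
Check w = -577/63: the terms alternate in sign and decrease monotonically to 0 in absolute value (size ~ c/n), so the alternating series test gives convergence.

[-577/63, -557/63)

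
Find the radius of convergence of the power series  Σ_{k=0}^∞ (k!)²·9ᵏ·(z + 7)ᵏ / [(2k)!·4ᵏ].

R = 16/9

By the ratio test, |a_{k+1}/a_k| = (k+1)²/[(2k+1)·(2k+2)] · 9/4 → 9/16.
Hence the series converges for |z + 7| < 1/(9/16) = 16/9, so the radius of convergence is 16/9.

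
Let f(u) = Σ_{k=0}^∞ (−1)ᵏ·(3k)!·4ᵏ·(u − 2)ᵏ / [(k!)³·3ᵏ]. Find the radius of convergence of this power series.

R = 1/36

Apply the ratio test: |a_{k+1}| / |a_k| = (3k+1)·(3k+2)·(3k+3)/(k+1)³ · 4/3, which tends to 36 as k → ∞.
The series converges when 36 · |u − 2| < 1, giving R = 1/36.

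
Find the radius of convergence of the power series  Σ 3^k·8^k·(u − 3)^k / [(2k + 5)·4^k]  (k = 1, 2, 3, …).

The ratio of consecutive coefficients is [(2k + 5)/(2(k+1) + 5)] · 3·8/4 → 6.
Thus R = 1/(6) = 1/6.

R = 1/6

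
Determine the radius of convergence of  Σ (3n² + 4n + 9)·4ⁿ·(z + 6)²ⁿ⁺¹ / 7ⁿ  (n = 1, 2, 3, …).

R = √7/2

The ratio of consecutive coefficients is [(3(n+1)² + 4(n+1) + 9)/(3n² + 4n + 9)] · 4/7 → 4/7.
Writing y = (z + 6)², the series in y has radius 7/4, so |z + 6| < √(7/4) and R = √7/2.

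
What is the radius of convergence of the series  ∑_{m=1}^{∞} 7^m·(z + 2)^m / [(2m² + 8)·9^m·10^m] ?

R = 90/7

Apply the ratio test: |a_{m+1}| / |a_m| = [(2m² + 8)/(2(m+1)² + 8)] · 7/(9·10), which tends to 7/90 as m → ∞.
Hence the series converges for |z + 2| < 1/(7/90) = 90/7, so the radius of convergence is 90/7.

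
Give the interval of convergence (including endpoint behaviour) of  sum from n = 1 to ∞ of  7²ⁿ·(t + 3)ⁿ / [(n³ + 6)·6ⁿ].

Apply the ratio test: |a_{n+1}| / |a_n| = [(n³ + 6)/((n+1)³ + 6)] · 49/6, which tends to 49/6 as n → ∞.
Thus R = 1/(49/6) = 6/49.
Check t = -141/49: the terms are on the order of 1/n³, so the series converges absolutely by comparison with the p-series (p = 3 > 1).
Endpoint t = -153/49: the series is dominated by a constant times Σ 1/n³, which converges (p = 3 > 1).

[-153/49, -141/49]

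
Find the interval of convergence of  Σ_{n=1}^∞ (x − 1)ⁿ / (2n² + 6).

[0, 2]

By the ratio test, |a_{n+1}/a_n| = (2n² + 6)/(2(n+1)² + 6) → 1.
Convergence for |x − 1| < 1, so R = 1.
Endpoint x = 2: absolute convergence follows by limit comparison with Σ 1/n².
Check x = 0: absolute convergence follows by limit comparison with Σ 1/n².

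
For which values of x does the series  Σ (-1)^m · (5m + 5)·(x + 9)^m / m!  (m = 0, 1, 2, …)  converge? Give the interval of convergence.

(−∞, ∞)

By the ratio test, |a_{m+1}/a_m| = (5(m+1) + 5)/(5m + 5) · 1/(m+1) → 0.
The limit is 0, so the series converges for all x; R = ∞.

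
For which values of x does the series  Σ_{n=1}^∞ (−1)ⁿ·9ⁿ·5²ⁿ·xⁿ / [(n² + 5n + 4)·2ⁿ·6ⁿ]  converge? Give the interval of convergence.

[-4/75, 4/75]

Ratio test: |a_{n+1}/a_n| = [(n² + 5n + 4)/((n+1)² + 5(n+1) + 4)] · 9·25/(2·6) → 75/4 as n → ∞.
The series converges when 75/4 · |x| < 1, giving R = 4/75.
When x = 4/75, the series is dominated by a constant times Σ 1/n², which converges (p = 2 > 1).
Endpoint x = -4/75: absolute convergence follows by limit comparison with Σ 1/n².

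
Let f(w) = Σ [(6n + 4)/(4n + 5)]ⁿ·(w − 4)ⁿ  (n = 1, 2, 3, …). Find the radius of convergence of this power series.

By the Cauchy root test, |a_n|^(1/n) = (6n + 4)/(4n + 5) → 3/2.
Hence the series converges for |w − 4| < 1/(3/2) = 2/3, so the radius of convergence is 2/3.

R = 2/3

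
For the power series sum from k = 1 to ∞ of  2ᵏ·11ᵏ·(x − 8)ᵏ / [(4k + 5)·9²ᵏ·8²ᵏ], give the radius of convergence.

By the ratio test, |a_{k+1}/a_k| = [(4k + 5)/(4(k+1) + 5)] · 2·11/(81·64) → 11/2592.
The series converges when 11/2592 · |x − 8| < 1, giving R = 2592/11.

R = 2592/11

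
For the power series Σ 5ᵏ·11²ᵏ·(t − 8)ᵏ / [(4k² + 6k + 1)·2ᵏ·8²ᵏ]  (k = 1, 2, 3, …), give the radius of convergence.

The ratio of consecutive coefficients is [(4k² + 6k + 1)/(4(k+1)² + 6(k+1) + 1)] · 5·121/(2·64) → 605/128.
Hence the series converges for |t − 8| < 1/(605/128) = 128/605, so the radius of convergence is 128/605.

R = 128/605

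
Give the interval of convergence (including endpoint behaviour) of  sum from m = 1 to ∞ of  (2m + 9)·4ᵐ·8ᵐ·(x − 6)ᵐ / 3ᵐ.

(189/32, 195/32)

By the ratio test, |a_{m+1}/a_m| = [(2(m+1) + 9)/(2m + 9)] · 4·8/3 → 32/3.
Hence the series converges for |x − 6| < 1/(32/3) = 3/32, so the radius of convergence is 3/32.
Check x = 195/32: the terms have absolute value of order m, which does not tend to 0, so the series diverges by the divergence test.
Endpoint x = 189/32: the terms have absolute value of order m, which does not tend to 0, so the series diverges by the divergence test.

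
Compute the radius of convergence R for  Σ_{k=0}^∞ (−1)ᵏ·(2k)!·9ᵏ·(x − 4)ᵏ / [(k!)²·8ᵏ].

The ratio of consecutive coefficients is (2k+1)·(2k+2)/(k+1)² · 9/8 → 9/2.
Hence the series converges for |x − 4| < 1/(9/2) = 2/9, so the radius of convergence is 2/9.

R = 2/9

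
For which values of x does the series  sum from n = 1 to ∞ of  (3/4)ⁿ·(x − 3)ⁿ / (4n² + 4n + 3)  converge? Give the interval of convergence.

[5/3, 13/3]

Ratio test: |a_{n+1}/a_n| = [(4n² + 4n + 3)/(4(n+1)² + 4(n+1) + 3)] · 3/4 → 3/4 as n → ∞.
Convergence for |x − 3| · 3/4 < 1, i.e. |x − 3| < 4/3. So R = 4/3.
When x = 13/3, absolute convergence follows by limit comparison with Σ 1/n².
When x = 5/3, the series is dominated by a constant times Σ 1/n², which converges (p = 2 > 1).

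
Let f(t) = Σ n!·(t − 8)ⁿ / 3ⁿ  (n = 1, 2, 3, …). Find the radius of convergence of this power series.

R = 0

The ratio of consecutive coefficients is (n+1) · 1/3 → ∞.
Since the ratio → ∞, the series diverges for every t ≠ 8, and R = 0.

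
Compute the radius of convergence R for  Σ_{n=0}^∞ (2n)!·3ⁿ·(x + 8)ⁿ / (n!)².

R = 1/12

Ratio test: |a_{n+1}/a_n| = (2n+1)·(2n+2)/(n+1)² · 3 → 12 as n → ∞.
Hence the series converges for |x + 8| < 1/(12) = 1/12, so the radius of convergence is 1/12.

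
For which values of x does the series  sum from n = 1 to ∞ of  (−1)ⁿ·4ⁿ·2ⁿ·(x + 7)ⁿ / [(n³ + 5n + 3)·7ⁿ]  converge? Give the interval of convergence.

[-63/8, -49/8]

By the ratio test, |a_{n+1}/a_n| = [(n³ + 5n + 3)/((n+1)³ + 5(n+1) + 3)] · 4·2/7 → 8/7.
Hence the series converges for |x + 7| < 1/(8/7) = 7/8, so the radius of convergence is 7/8.
When x = -49/8, the series is dominated by a constant times Σ 1/n³, which converges (p = 3 > 1).
At x = -63/8: the series is dominated by a constant times Σ 1/n³, which converges (p = 3 > 1).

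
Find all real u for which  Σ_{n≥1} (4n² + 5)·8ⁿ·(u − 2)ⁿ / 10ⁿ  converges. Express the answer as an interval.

Ratio test: |a_{n+1}/a_n| = [(4(n+1)² + 5)/(4n² + 5)] · 8/10 → 4/5 as n → ∞.
Hence the series converges for |u − 2| < 1/(4/5) = 5/4, so the radius of convergence is 5/4.
Endpoint u = 13/4: the terms do not tend to 0, so the series diverges.
At u = 3/4: the terms do not tend to 0, so the series diverges.

(3/4, 13/4)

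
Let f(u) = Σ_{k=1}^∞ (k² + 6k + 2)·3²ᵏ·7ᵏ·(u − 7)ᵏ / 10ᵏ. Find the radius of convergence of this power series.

The ratio of consecutive coefficients is [((k+1)² + 6(k+1) + 2)/(k² + 6k + 2)] · 9·7/10 → 63/10.
Thus R = 1/(63/10) = 10/63.

R = 10/63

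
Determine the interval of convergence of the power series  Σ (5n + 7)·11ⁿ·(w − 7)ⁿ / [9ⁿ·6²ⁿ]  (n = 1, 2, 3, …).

(-247/11, 401/11)

The ratio of consecutive coefficients is [(5(n+1) + 7)/(5n + 7)] · 11/(9·36) → 11/324.
Convergence for |w − 7| · 11/324 < 1, i.e. |w − 7| < 324/11. So R = 324/11.
Endpoint w = 401/11: the terms do not tend to 0, so the series diverges.
Endpoint w = -247/11: the n-th term does not approach 0; divergence by the term test.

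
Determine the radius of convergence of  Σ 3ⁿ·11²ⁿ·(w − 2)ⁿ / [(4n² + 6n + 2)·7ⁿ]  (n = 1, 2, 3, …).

Ratio test: |a_{n+1}/a_n| = [(4n² + 6n + 2)/(4(n+1)² + 6(n+1) + 2)] · 3·121/7 → 363/7 as n → ∞.
Hence the series converges for |w − 2| < 1/(363/7) = 7/363, so the radius of convergence is 7/363.

R = 7/363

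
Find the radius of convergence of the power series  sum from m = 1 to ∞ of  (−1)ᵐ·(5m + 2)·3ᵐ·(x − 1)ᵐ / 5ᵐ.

R = 5/3

By the ratio test, |a_{m+1}/a_m| = [(5(m+1) + 2)/(5m + 2)] · 3/5 → 3/5.
Convergence for |x − 1| · 3/5 < 1, i.e. |x − 1| < 5/3. So R = 5/3.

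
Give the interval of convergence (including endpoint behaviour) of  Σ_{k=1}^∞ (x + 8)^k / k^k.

Applying the root test, |a_k|^(1/k) = 1/k → 0.
The limit is 0 for every x, so R = ∞.

(−∞, ∞)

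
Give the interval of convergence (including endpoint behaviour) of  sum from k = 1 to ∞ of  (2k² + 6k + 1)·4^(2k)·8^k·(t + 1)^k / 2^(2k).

(-33/32, -31/32)

By the ratio test, |a_{k+1}/a_k| = [(2(k+1)² + 6(k+1) + 1)/(2k² + 6k + 1)] · 16·8/4 → 32.
The series converges when 32 · |t + 1| < 1, giving R = 1/32.
Check t = -31/32: the terms do not tend to 0, so the series diverges.
Check t = -33/32: the terms do not tend to 0, so the series diverges.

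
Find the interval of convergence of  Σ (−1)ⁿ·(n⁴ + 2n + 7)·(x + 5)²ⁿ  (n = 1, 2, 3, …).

(-6, -4)

Ratio test: |a_{n+1}/a_n| = ((n+1)⁴ + 2(n+1) + 7)/(n⁴ + 2n + 7) → 1 as n → ∞.
Writing y = (x + 5)², the series in y has radius 1, so |x + 5| < √(1) = 1 and R = 1.
When x = -4, the terms have absolute value of order n⁴, which does not tend to 0, so the series diverges by the divergence test.
When x = -6, the n-th term does not approach 0; divergence by the term test.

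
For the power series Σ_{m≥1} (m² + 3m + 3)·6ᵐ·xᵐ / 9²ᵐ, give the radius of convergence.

By the ratio test, |a_{m+1}/a_m| = [((m+1)² + 3(m+1) + 3)/(m² + 3m + 3)] · 6/81 → 2/27.
Thus R = 1/(2/27) = 27/2.

R = 27/2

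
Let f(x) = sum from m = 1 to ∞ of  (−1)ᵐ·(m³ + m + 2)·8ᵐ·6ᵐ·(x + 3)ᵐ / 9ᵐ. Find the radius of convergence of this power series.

Ratio test: |a_{m+1}/a_m| = [((m+1)³ + (m+1) + 2)/(m³ + m + 2)] · 8·6/9 → 16/3 as m → ∞.
The series converges when 16/3 · |x + 3| < 1, giving R = 3/16.

R = 3/16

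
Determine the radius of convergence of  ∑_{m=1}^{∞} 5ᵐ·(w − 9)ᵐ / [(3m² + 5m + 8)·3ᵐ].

Apply the ratio test: |a_{m+1}| / |a_m| = [(3m² + 5m + 8)/(3(m+1)² + 5(m+1) + 8)] · 5/3, which tends to 5/3 as m → ∞.
The series converges when 5/3 · |w − 9| < 1, giving R = 3/5.

R = 3/5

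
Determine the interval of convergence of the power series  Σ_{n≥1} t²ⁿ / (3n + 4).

By the ratio test, |a_{n+1}/a_n| = (3n + 4)/(3(n+1) + 4) → 1.
Successive powers of t differ by 2, so the series converges when |t|² · 1 < 1, i.e. |t| < √(1) = 1. So R = 1.
When t = 1, the terms are asymptotic to a nonzero constant times 1/n, so the series diverges by limit comparison with Σ 1/n.
Endpoint t = -1: comparison with the harmonic series Σ 1/n shows the series diverges.

(-1, 1)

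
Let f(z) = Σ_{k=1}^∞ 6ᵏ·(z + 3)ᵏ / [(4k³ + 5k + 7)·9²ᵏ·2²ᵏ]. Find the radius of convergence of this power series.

Ratio test: |a_{k+1}/a_k| = [(4k³ + 5k + 7)/(4(k+1)³ + 5(k+1) + 7)] · 6/(81·4) → 1/54 as k → ∞.
Hence the series converges for |z + 3| < 1/(1/54) = 54, so the radius of convergence is 54.

R = 54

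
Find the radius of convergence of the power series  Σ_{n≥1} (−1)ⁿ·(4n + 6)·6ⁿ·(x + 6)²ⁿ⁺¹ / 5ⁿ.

R = √30/6

Apply the ratio test: |a_{n+1}| / |a_n| = [(4(n+1) + 6)/(4n + 6)] · 6/5, which tends to 6/5 as n → ∞.
Since the exponent of (x + 6) increases by 2 each term, convergence requires |x + 6|² < 5/6, hence R = √30/6.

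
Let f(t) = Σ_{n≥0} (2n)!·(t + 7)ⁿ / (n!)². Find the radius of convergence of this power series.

R = 1/4

By the ratio test, |a_{n+1}/a_n| = (2n+1)·(2n+2)/(n+1)² → 4.
Thus R = 1/(4) = 1/4.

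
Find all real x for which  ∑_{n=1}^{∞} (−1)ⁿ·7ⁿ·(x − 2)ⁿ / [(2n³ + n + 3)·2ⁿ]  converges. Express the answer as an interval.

[12/7, 16/7]

The ratio of consecutive coefficients is [(2n³ + n + 3)/(2(n+1)³ + (n+1) + 3)] · 7/2 → 7/2.
Convergence for |x − 2| · 7/2 < 1, i.e. |x − 2| < 2/7. So R = 2/7.
Check x = 16/7: the series is dominated by a constant times Σ 1/n³, which converges (p = 3 > 1).
At x = 12/7: the terms are on the order of 1/n³, so the series converges absolutely by comparison with the p-series (p = 3 > 1).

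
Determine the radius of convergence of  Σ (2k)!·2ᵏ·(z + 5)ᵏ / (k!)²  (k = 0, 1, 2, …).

R = 1/8

The ratio of consecutive coefficients is (2k+1)·(2k+2)/(k+1)² · 2 → 8.
Thus R = 1/(8) = 1/8.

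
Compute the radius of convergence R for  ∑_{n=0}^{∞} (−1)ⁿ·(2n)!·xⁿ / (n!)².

R = 1/4

Apply the ratio test: |a_{n+1}| / |a_n| = (2n+1)·(2n+2)/(n+1)², which tends to 4 as n → ∞.
Hence the series converges for |x| < 1/(4) = 1/4, so the radius of convergence is 1/4.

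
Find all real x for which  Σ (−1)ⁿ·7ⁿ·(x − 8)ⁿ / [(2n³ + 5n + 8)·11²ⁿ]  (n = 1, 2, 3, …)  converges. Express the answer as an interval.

[-65/7, 177/7]

Ratio test: |a_{n+1}/a_n| = [(2n³ + 5n + 8)/(2(n+1)³ + 5(n+1) + 8)] · 7/121 → 7/121 as n → ∞.
Convergence for |x − 8| · 7/121 < 1, i.e. |x − 8| < 121/7. So R = 121/7.
Endpoint x = 177/7: the terms are on the order of 1/n³, so the series converges absolutely by comparison with the p-series (p = 3 > 1).
Endpoint x = -65/7: the terms are on the order of 1/n³, so the series converges absolutely by comparison with the p-series (p = 3 > 1).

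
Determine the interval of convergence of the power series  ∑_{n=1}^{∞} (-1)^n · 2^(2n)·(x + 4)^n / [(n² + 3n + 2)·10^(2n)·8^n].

By the ratio test, |a_{n+1}/a_n| = [(n² + 3n + 2)/((n+1)² + 3(n+1) + 2)] · 4/(100·8) → 1/200.
The series converges when 1/200 · |x + 4| < 1, giving R = 200.
When x = 196, the terms are on the order of 1/n², so the series converges absolutely by comparison with the p-series (p = 2 > 1).
Check x = -204: the series is dominated by a constant times Σ 1/n², which converges (p = 2 > 1).

[-204, 196]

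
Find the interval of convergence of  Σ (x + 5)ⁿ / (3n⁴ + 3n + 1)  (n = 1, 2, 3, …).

[-6, -4]

Apply the ratio test: |a_{n+1}| / |a_n| = (3n⁴ + 3n + 1)/(3(n+1)⁴ + 3(n+1) + 1), which tends to 1 as n → ∞.
Hence R = 1.
Check x = -4: the series is dominated by a constant times Σ 1/n⁴, which converges (p = 4 > 1).
Check x = -6: the series is dominated by a constant times Σ 1/n⁴, which converges (p = 4 > 1).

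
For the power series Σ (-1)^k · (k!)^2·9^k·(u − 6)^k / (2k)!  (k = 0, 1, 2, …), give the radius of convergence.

By the ratio test, |a_{k+1}/a_k| = (k+1)²/[(2k+1)·(2k+2)] · 9 → 9/4.
Convergence for |u − 6| · 9/4 < 1, i.e. |u − 6| < 4/9. So R = 4/9.

R = 4/9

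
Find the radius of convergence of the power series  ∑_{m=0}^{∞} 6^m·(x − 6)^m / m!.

R = ∞

Ratio test: |a_{m+1}/a_m| = 6 · 1/(m+1) → 0 as m → ∞.
Since the limit is 0 < 1 for every x, the series converges on all of ℝ and R = ∞.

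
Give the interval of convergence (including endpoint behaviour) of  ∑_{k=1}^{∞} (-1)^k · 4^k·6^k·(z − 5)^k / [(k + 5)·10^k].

(55/12, 65/12]

By the ratio test, |a_{k+1}/a_k| = [(k + 5)/((k+1) + 5)] · 4·6/10 → 12/5.
The series converges when 12/5 · |z − 5| < 1, giving R = 5/12.
When z = 65/12, convergence follows from the alternating series test (terms decrease monotonically to 0).
When z = 55/12, the terms behave like c/k; limit comparison with the harmonic series gives divergence.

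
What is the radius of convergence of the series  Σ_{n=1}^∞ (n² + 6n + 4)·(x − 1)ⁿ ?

R = 1

The ratio of consecutive coefficients is ((n+1)² + 6(n+1) + 4)/(n² + 6n + 4) → 1.
Hence R = 1.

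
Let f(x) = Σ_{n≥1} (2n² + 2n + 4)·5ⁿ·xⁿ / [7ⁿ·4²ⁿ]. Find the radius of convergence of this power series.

Apply the ratio test: |a_{n+1}| / |a_n| = [(2(n+1)² + 2(n+1) + 4)/(2n² + 2n + 4)] · 5/(7·16), which tends to 5/112 as n → ∞.
Hence the series converges for |x| < 1/(5/112) = 112/5, so the radius of convergence is 112/5.

R = 112/5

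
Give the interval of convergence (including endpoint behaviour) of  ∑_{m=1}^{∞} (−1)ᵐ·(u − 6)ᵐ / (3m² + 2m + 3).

[5, 7]

Apply the ratio test: |a_{m+1}| / |a_m| = (3m² + 2m + 3)/(3(m+1)² + 2(m+1) + 3), which tends to 1 as m → ∞.
Hence R = 1.
Check u = 7: the series is dominated by a constant times Σ 1/m², which converges (p = 2 > 1).
When u = 5, absolute convergence follows by limit comparison with Σ 1/m².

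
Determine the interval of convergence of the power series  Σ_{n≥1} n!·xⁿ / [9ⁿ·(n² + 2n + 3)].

Apply the ratio test: |a_{n+1}| / |a_n| = (n+1) · 1/9 · (n² + 2n + 3)/((n+1)² + 2(n+1) + 3), which tends to ∞ as n → ∞.
Since the ratio → ∞, the series diverges for every x ≠ 0, and R = 0.

{0}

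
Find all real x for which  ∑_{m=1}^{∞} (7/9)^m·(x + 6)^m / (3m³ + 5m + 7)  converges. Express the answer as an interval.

[-51/7, -33/7]

The ratio of consecutive coefficients is [(3m³ + 5m + 7)/(3(m+1)³ + 5(m+1) + 7)] · 7/9 → 7/9.
Thus R = 1/(7/9) = 9/7.
When x = -33/7, the terms are on the order of 1/m³, so the series converges absolutely by comparison with the p-series (p = 3 > 1).
When x = -51/7, absolute convergence follows by limit comparison with Σ 1/m³.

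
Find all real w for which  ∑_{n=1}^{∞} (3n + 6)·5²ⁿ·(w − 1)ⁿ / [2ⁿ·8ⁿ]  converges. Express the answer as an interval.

By the ratio test, |a_{n+1}/a_n| = [(3(n+1) + 6)/(3n + 6)] · 25/(2·8) → 25/16.
The series converges when 25/16 · |w − 1| < 1, giving R = 16/25.
Endpoint w = 41/25: the n-th term does not approach 0; divergence by the term test.
When w = 9/25, the terms do not tend to 0, so the series diverges.

(9/25, 41/25)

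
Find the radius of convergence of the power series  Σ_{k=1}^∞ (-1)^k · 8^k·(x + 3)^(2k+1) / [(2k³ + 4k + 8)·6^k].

R = √3/2

The ratio of consecutive coefficients is [(2k³ + 4k + 8)/(2(k+1)³ + 4(k+1) + 8)] · 8/6 → 4/3.
Writing y = (x + 3)², the series in y has radius 3/4, so |x + 3| < √(3/4) and R = √3/2.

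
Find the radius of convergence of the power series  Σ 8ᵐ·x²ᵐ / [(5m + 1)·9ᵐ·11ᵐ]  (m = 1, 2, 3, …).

The ratio of consecutive coefficients is [(5m + 1)/(5(m+1) + 1)] · 8/(9·11) → 8/99.
Successive powers of x differ by 2, so the series converges when |x|² · 8/99 < 1, i.e. |x| < √(99/8). So R = 3√22/4.

R = 3√22/4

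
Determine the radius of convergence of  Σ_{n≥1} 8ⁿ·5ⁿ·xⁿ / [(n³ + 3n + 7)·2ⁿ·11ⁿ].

The ratio of consecutive coefficients is [(n³ + 3n + 7)/((n+1)³ + 3(n+1) + 7)] · 8·5/(2·11) → 20/11.
The series converges when 20/11 · |x| < 1, giving R = 11/20.

R = 11/20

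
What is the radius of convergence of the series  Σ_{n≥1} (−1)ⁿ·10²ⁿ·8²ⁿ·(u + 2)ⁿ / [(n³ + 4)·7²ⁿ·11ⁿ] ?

Ratio test: |a_{n+1}/a_n| = [(n³ + 4)/((n+1)³ + 4)] · 100·64/(49·11) → 6400/539 as n → ∞.
Convergence for |u + 2| · 6400/539 < 1, i.e. |u + 2| < 539/6400. So R = 539/6400.

R = 539/6400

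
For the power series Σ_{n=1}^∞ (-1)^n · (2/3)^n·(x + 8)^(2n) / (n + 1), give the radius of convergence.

R = √6/2

Apply the ratio test: |a_{n+1}| / |a_n| = [(n + 1)/((n+1) + 1)] · 2/3, which tends to 2/3 as n → ∞.
Since the exponent of (x + 8) increases by 2 each term, convergence requires |x + 8|² < 3/2, hence R = √6/2.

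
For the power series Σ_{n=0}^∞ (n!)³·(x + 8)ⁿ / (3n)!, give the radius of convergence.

By the ratio test, |a_{n+1}/a_n| = (n+1)³/[(3n+1)·(3n+2)·(3n+3)] → 1/27.
Convergence for |x + 8| · 1/27 < 1, i.e. |x + 8| < 27. So R = 27.

R = 27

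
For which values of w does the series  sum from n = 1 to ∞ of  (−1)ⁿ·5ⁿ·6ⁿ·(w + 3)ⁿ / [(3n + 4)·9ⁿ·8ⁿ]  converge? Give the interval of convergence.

Apply the ratio test: |a_{n+1}| / |a_n| = [(3n + 4)/(3(n+1) + 4)] · 5·6/(9·8), which tends to 5/12 as n → ∞.
The series converges when 5/12 · |w + 3| < 1, giving R = 12/5.
When w = -3/5, an alternating series whose terms decrease to 0 in absolute value, so it converges by the Leibniz criterion.
When w = -27/5, the terms are asymptotic to a nonzero constant times 1/n, so the series diverges by limit comparison with Σ 1/n.

(-27/5, -3/5]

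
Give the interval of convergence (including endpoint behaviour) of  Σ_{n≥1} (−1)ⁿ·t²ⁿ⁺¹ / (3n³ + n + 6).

[-1, 1]

Ratio test: |a_{n+1}/a_n| = (3n³ + n + 6)/(3(n+1)³ + (n+1) + 6) → 1 as n → ∞.
Successive powers of t differ by 2, so the series converges when |t|² · 1 < 1, i.e. |t| < √(1) = 1. So R = 1.
When t = 1, the terms are on the order of 1/n³, so the series converges absolutely by comparison with the p-series (p = 3 > 1).
When t = -1, the terms are on the order of 1/n³, so the series converges absolutely by comparison with the p-series (p = 3 > 1).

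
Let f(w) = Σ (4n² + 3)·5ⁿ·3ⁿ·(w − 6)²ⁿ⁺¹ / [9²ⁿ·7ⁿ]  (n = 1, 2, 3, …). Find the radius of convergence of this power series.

R = 3√105/5

Ratio test: |a_{n+1}/a_n| = [(4(n+1)² + 3)/(4n² + 3)] · 5·3/(81·7) → 5/189 as n → ∞.
Writing y = (w − 6)², the series in y has radius 189/5, so |w − 6| < √(189/5) and R = 3√105/5.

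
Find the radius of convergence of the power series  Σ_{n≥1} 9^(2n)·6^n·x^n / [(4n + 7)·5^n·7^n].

R = 35/486

Ratio test: |a_{n+1}/a_n| = [(4n + 7)/(4(n+1) + 7)] · 81·6/(5·7) → 486/35 as n → ∞.
Convergence for |x| · 486/35 < 1, i.e. |x| < 35/486. So R = 35/486.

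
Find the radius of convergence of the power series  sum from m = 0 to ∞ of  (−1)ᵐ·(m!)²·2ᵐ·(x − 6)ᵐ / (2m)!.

By the ratio test, |a_{m+1}/a_m| = (m+1)²/[(2m+1)·(2m+2)] · 2 → 1/2.
Thus R = 1/(1/2) = 2.

R = 2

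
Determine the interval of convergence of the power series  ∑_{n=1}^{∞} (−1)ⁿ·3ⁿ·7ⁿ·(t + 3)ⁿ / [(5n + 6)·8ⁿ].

Apply the ratio test: |a_{n+1}| / |a_n| = [(5n + 6)/(5(n+1) + 6)] · 3·7/8, which tends to 21/8 as n → ∞.
Thus R = 1/(21/8) = 8/21.
When t = -55/21, convergence follows from the alternating series test (terms decrease monotonically to 0).
At t = -71/21: the terms are asymptotic to a nonzero constant times 1/n, so the series diverges by limit comparison with Σ 1/n.

(-71/21, -55/21]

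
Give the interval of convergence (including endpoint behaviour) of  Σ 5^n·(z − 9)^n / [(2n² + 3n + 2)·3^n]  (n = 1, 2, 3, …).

The ratio of consecutive coefficients is [(2n² + 3n + 2)/(2(n+1)² + 3(n+1) + 2)] · 5/3 → 5/3.
Hence the series converges for |z − 9| < 1/(5/3) = 3/5, so the radius of convergence is 3/5.
Check z = 48/5: the series is dominated by a constant times Σ 1/n², which converges (p = 2 > 1).
When z = 42/5, the series is dominated by a constant times Σ 1/n², which converges (p = 2 > 1).

[42/5, 48/5]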